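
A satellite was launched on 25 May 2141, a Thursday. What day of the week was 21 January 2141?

Count forward from the earlier date (January 21, 2141) to the later (May 25, 2141):
January 2141: 31 − 21 = 10 days remain.
Then February 2141 (28), March (31), April (30): 28 + 31 + 30 = 89 days.
May 1–25, 2141: 25 days.
Total: 10 + 89 + 25 = 124 days.
124 mod 7 = 5, so 5 days before Thursday is Saturday.

Saturday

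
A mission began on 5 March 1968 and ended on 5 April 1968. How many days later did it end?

31

March 1968: 31 − 5 = 26 days remain.
April 1–5, 1968: 5 days.
Total: 26 + 5 = 31 days.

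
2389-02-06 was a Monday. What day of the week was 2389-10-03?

Tuesday

February 2389: 28 − 6 = 22 days remain (2389 is not a leap year, so February has 28 days).
Then March (31), April (30), May (31), June (30), July (31), August (31), September (30): 31 + 30 + 31 + 30 + 31 + 31 + 30 = 214 days.
October 1–3, 2389: 3 days.
Total: 22 + 214 + 3 = 239 days.
239 mod 7 = 1, so 1 day after Monday is Tuesday.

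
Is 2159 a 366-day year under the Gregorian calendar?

No

2159 is not a leap year.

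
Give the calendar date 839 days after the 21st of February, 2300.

the 10th of June, 2302

Count 839 days after February 21, 2300:
Day-of-year of February 21, 2300: 52.
Day-of-year of June 10, 2302: 161.
2300 has 365 days, so 365 − 52 = 313 days remain in 2300.
Full years: 2301: 365. Sum = 365.
Total: 313 + 365 + 161 = 839 days.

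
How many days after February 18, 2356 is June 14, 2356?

117

February 2356: 29 − 18 = 11 days remain (2356 is a leap year, so February has 29 days).
Then March (31), April (30), May (31): 31 + 30 + 31 = 92 days.
June 1–14, 2356: 14 days.
Total: 11 + 92 + 14 = 117 days.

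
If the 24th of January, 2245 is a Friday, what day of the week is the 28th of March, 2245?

January 2245: 31 − 24 = 7 days remain.
Then February 2245 (28): 28 days.
March 1–28, 2245: 28 days.
Total: 7 + 28 + 28 = 63 days.
63 is a multiple of 7, so the 28th of March, 2245 falls on the same weekday: Friday.

Friday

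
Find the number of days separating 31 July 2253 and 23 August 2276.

From July 31, 2253 to July 31, 2276: 23 years, of which 6 contain a Feb 29 — 17×365 + 6×366 = 8401 days.
July 2276: 31 − 31 = 0 days remain.
August 1–23, 2276: 23 days.
Residual: 23 days.
Total: 8424 days.

8424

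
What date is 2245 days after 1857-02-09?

1863-04-04

Count 2245 days after February 9, 1857:
Day-of-year of February 9, 1857: 40.
Day-of-year of April 4, 1863: 94.
1857 has 365 days, so 365 − 40 = 325 days remain in 1857.
Full years: 1858: 365; 1859: 365; 1860: 366; 1861: 365; 1862: 365. Sum = 1826.
Total: 325 + 1826 + 94 = 2245 days.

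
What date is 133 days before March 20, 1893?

November 7, 1892

Count 133 days before March 20, 1893:
Day-of-year of November 7, 1892: 312.
Day-of-year of March 20, 1893: 79.
1892 has 366 days, so 366 − 312 = 54 days remain in 1892.
Total: 54 + 79 = 133 days.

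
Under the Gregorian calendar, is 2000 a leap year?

Yes

2000 is a leap year (divisible by 400).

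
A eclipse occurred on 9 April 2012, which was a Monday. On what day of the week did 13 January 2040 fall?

Friday

From April 9, 2012 to April 9, 2039: 27 years, of which 6 contain a Feb 29 — 21×365 + 6×366 = 9861 days.
April 2039: 30 − 9 = 21 days remain.
Then May (31), June (30), July (31), August (31), September (30), October (31), November (30), December (31): 31 + 30 + 31 + 31 + 30 + 31 + 30 + 31 = 245 days.
January 1–13, 2040: 13 days.
Residual: 279 days.
Total: 10140 days.
10140 mod 7 = 4, so 4 days after Monday is Friday.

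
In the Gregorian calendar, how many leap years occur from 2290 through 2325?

8

Years divisible by 4 in [2290, 2325]: 2292, 2296, 2300, 2304, 2308, 2312, 2316, 2320, 2324.
Of these, 2300 is divisible by 100 but not 400, so not leap.
Leap years: 9 − 1 = 8.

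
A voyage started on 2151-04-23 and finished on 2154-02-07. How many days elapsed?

1021

April 23, 2151 → April 23, 2152: 366 days (2152 is a leap year).
April 23, 2152 → April 23, 2153: 365 days.
April 2153: 30 − 23 = 7 days remain.
Then 9 full months totalling 276 days.
February 1–7, 2154: 7 days (2154 is not a leap year).
Residual: 290 days.
Total: 1021 days.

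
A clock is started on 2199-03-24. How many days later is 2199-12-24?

March 2199: 31 − 24 = 7 days remain.
Then April (30), May (31), June (30), July (31), August (31), September (30), October (31), November (30): 30 + 31 + 30 + 31 + 31 + 30 + 31 + 30 = 244 days.
December 1–24, 2199: 24 days.
Total: 7 + 244 + 24 = 275 days.

275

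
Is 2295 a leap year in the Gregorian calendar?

2295 is not a leap year.

No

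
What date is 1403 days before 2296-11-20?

2293-01-17

Count 1403 days before November 20, 2296:
Day-of-year of January 17, 2293: 17.
Day-of-year of November 20, 2296: 325.
2293 has 365 days, so 365 − 17 = 348 days remain in 2293.
Full years: 2294: 365; 2295: 365. Sum = 730.
Total: 348 + 730 + 325 = 1403 days.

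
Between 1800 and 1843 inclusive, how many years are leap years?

Years divisible by 4 in [1800, 1843]: 1800, 1804, 1808, 1812, 1816, 1820, 1824, 1828, 1832, 1836, 1840.
Of these, 1800 is divisible by 100 but not 400, so not leap.
Leap years: 11 − 1 = 10.

10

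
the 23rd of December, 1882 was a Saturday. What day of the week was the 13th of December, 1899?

From December 23, 1882 to December 23, 1898: 16 years, of which 4 contain a Feb 29 — 12×365 + 4×366 = 5844 days.
December 1898: 31 − 23 = 8 days remain.
Then 11 full months totalling 334 days.
December 1–13, 1899: 13 days.
Residual: 355 days.
Total: 6199 days.
6199 mod 7 = 4, so 4 days after Saturday is Wednesday.

Wednesday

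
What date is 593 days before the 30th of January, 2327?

the 16th of June, 2325

Count 593 days before January 30, 2327:
Day-of-year of June 16, 2325: 167.
Day-of-year of January 30, 2327: 30.
2325 has 365 days, so 365 − 167 = 198 days remain in 2325.
Full years: 2326: 365. Sum = 365.
Total: 198 + 365 + 30 = 593 days.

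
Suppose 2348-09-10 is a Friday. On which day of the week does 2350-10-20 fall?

Friday

September 10, 2348 → September 10, 2349: 365 days.
September 10, 2349 → September 10, 2350: 365 days.
September 2350: 30 − 10 = 20 days remain.
October 1–20, 2350: 20 days.
Residual: 40 days.
Total: 770 days.
770 is a multiple of 7, so 2350-10-20 falls on the same weekday: Friday.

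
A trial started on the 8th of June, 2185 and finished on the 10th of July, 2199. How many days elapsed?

From June 8, 2185 to June 8, 2199: 14 years, of which 3 contain a Feb 29 — 11×365 + 3×366 = 5113 days.
June 2199: 30 − 8 = 22 days remain.
July 1–10, 2199: 10 days.
Residual: 32 days.
Total: 5145 days.

5145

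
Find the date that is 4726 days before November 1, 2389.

November 23, 2376

Count 4726 days before November 1, 2389:
From November 23, 2376 to November 23, 2388: 12 years, of which 3 contain a Feb 29 — 9×365 + 3×366 = 4383 days.
November 2388: 30 − 23 = 7 days remain.
Then 11 full months totalling 335 days.
November 1, 2389: 1 day.
Residual: 343 days.
Total: 4726 days.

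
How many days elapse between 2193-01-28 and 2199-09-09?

2415

Day-of-year of January 28, 2193: 28.
Day-of-year of September 9, 2199: 252.
2193 has 365 days, so 365 − 28 = 337 days remain in 2193.
Full years: 2194: 365; 2195: 365; 2196: 366; 2197: 365; 2198: 365. Sum = 1826.
Total: 337 + 1826 + 252 = 2415 days.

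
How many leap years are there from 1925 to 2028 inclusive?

Years divisible by 4: 1928, 1932, …, 2028 — 26 in all.
2000 is divisible by 400, so still leap.
No century exceptions apply. Count: 26.

26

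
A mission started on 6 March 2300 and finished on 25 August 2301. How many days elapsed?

537

March 6, 2300 → March 6, 2301: 365 days.
March 2301: 31 − 6 = 25 days remain.
Then April (30), May (31), June (30), July (31): 30 + 31 + 30 + 31 = 122 days.
August 1–25, 2301: 25 days.
Residual: 172 days.
Total: 537 days.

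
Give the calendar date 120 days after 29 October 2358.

26 February 2359

Count 120 days after October 29, 2358:
October 2358: 31 − 29 = 2 days remain.
Then November (30), December (31), January (31): 30 + 31 + 31 = 92 days.
February 1–26, 2359: 26 days (2359 is not a leap year).
Total: 2 + 92 + 26 = 120 days.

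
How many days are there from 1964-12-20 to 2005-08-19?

From December 20, 1964 to December 20, 2004: 40 years, of which 10 contain a Feb 29 — 30×365 + 10×366 = 14610 days.
(2000 is a leap year (divisible by 400).)
December 2004: 31 − 20 = 11 days remain.
Then January (31), February 2005 (28), March (31), April (30), May (31), June (30), July (31): 31 + 28 + 31 + 30 + 31 + 30 + 31 = 212 days.
August 1–19, 2005: 19 days.
Residual: 242 days.
Total: 14852 days.

14852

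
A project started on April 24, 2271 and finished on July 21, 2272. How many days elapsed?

454

April 24, 2271 → April 24, 2272: 366 days (2272 is a leap year).
April 2272: 30 − 24 = 6 days remain.
Then May (31), June (30): 31 + 30 = 61 days.
July 1–21, 2272: 21 days.
Residual: 88 days.
Total: 454 days.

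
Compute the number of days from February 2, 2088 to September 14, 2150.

22869

From February 2, 2088 to February 2, 2150: 62 years, of which 15 contain a Feb 29 — 47×365 + 15×366 = 22645 days.
(2100 is not a leap year (divisible by 100 but not 400).)
February 2150: 28 − 2 = 26 days remain (2150 is not a leap year, so February has 28 days).
Then March (31), April (30), May (31), June (30), July (31), August (31): 31 + 30 + 31 + 30 + 31 + 31 = 184 days.
September 1–14, 2150: 14 days.
Residual: 224 days.
Total: 22869 days.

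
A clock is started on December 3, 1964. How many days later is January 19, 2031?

24153

From December 3, 1964 to December 3, 2030: 66 years, of which 16 contain a Feb 29 — 50×365 + 16×366 = 24106 days.
(2000 is a leap year (divisible by 400).)
December 2030: 31 − 3 = 28 days remain.
January 1–19, 2031: 19 days.
Residual: 47 days.
Total: 24153 days.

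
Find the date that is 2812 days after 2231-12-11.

2239-08-23

Count 2812 days after December 11, 2231:
From December 11, 2231 to December 11, 2238: 7 years, of which 2 contain a Feb 29 — 5×365 + 2×366 = 2557 days.
December 2238: 31 − 11 = 20 days remain.
Then January (31), February 2239 (28), March (31), April (30), May (31), June (30), July (31): 31 + 28 + 31 + 30 + 31 + 30 + 31 = 212 days.
August 1–23, 2239: 23 days.
Residual: 255 days.
Total: 2812 days.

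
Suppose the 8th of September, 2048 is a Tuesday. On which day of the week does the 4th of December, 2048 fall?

Friday

September 2048: 30 − 8 = 22 days remain.
Then October (31), November (30): 31 + 30 = 61 days.
December 1–4, 2048: 4 days.
Total: 22 + 61 + 4 = 87 days.
87 mod 7 = 3, so 3 days after Tuesday is Friday.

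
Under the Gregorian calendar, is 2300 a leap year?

2300 is not a leap year (divisible by 100 but not 400).

No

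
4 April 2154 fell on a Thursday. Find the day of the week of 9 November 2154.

April 2154: 30 − 4 = 26 days remain.
Then May (31), June (30), July (31), August (31), September (30), October (31): 31 + 30 + 31 + 31 + 30 + 31 = 184 days.
November 1–9, 2154: 9 days.
Total: 26 + 184 + 9 = 219 days.
219 mod 7 = 2, so 2 days after Thursday is Saturday.

Saturday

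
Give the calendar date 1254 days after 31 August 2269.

5 February 2273

Count 1254 days after August 31, 2269:
August 31, 2269 → August 31, 2270: 365 days.
August 31, 2270 → August 31, 2271: 365 days.
August 31, 2271 → August 31, 2272: 366 days (2272 is a leap year).
August 2272: 31 − 31 = 0 days remain.
Then September (30), October (31), November (30), December (31), January (31): 30 + 31 + 30 + 31 + 31 = 153 days.
February 1–5, 2273: 5 days (2273 is not a leap year).
Residual: 158 days.
Total: 1254 days.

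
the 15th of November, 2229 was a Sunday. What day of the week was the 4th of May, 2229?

Count forward from the earlier date (May 4, 2229) to the later (November 15, 2229):
May 2229: 31 − 4 = 27 days remain.
Then June (30), July (31), August (31), September (30), October (31): 30 + 31 + 31 + 30 + 31 = 153 days.
November 1–15, 2229: 15 days.
Total: 27 + 153 + 15 = 195 days.
195 mod 7 = 6, so 6 days before Sunday is Monday.

Monday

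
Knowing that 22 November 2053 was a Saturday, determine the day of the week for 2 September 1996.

Count forward from the earlier date (September 2, 1996) to the later (November 22, 2053):
Day-of-year of September 2, 1996: 246.
Day-of-year of November 22, 2053: 326.
1996 has 366 days, so 366 − 246 = 120 days remain in 1996.
Full years 1997–2052: 42 common + 14 leap = 42×365 + 14×366 = 20454 days.
Total: 120 + 20454 + 326 = 20900 days.
20900 mod 7 = 5, so 5 days before Saturday is Monday.

Monday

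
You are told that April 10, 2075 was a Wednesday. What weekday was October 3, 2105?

From April 10, 2075 to April 10, 2105: 30 years, of which 7 contain a Feb 29 — 23×365 + 7×366 = 10957 days.
(2100 is not a leap year (divisible by 100 but not 400).)
April 2105: 30 − 10 = 20 days remain.
Then May (31), June (30), July (31), August (31), September (30): 31 + 30 + 31 + 31 + 30 = 153 days.
October 1–3, 2105: 3 days.
Residual: 176 days.
Total: 11133 days.
11133 mod 7 = 3, so 3 days after Wednesday is Saturday.

Saturday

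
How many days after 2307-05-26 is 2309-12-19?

938

May 26, 2307 → May 26, 2308: 366 days (2308 is a leap year).
May 26, 2308 → May 26, 2309: 365 days.
May 2309: 31 − 26 = 5 days remain.
Then June (30), July (31), August (31), September (30), October (31), November (30): 30 + 31 + 31 + 30 + 31 + 30 = 183 days.
December 1–19, 2309: 19 days.
Residual: 207 days.
Total: 938 days.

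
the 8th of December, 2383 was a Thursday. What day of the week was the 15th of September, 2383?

Thursday

Count forward from the earlier date (September 15, 2383) to the later (December 8, 2383):
September 2383: 30 − 15 = 15 days remain.
Then October (31), November (30): 31 + 30 = 61 days.
December 1–8, 2383: 8 days.
Total: 15 + 61 + 8 = 84 days.
84 is a multiple of 7, so the 15th of September, 2383 falls on the same weekday: Thursday.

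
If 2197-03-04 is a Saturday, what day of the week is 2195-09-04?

Count forward from the earlier date (September 4, 2195) to the later (March 4, 2197):
September 2195: 30 − 4 = 26 days remain.
Then 17 full months totalling 517 days.
March 1–4, 2197: 4 days.
Total: 26 + 517 + 4 = 547 days.
547 mod 7 = 1, so 1 day before Saturday is Friday.

Friday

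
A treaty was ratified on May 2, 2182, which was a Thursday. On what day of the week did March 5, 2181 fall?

Monday

Count forward from the earlier date (March 5, 2181) to the later (May 2, 2182):
Day-of-year of March 5, 2181: 64.
Day-of-year of May 2, 2182: 122.
2181 has 365 days, so 365 − 64 = 301 days remain in 2181.
Total: 301 + 122 = 423 days.
423 mod 7 = 3, so 3 days before Thursday is Monday.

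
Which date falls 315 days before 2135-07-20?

2134-09-08

Count 315 days before July 20, 2135:
September 2134: 30 − 8 = 22 days remain.
Then 9 full months totalling 273 days.
July 1–20, 2135: 20 days.
Residual: 315 days.
Total: 315 days.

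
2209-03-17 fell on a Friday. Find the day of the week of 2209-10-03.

March 2209: 31 − 17 = 14 days remain.
Then April (30), May (31), June (30), July (31), August (31), September (30): 30 + 31 + 30 + 31 + 31 + 30 = 183 days.
October 1–3, 2209: 3 days.
Total: 14 + 183 + 3 = 200 days.
200 mod 7 = 4, so 4 days after Friday is Tuesday.

Tuesday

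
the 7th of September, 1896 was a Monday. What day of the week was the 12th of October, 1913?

From September 7, 1896 to September 7, 1913: 17 years, of which 3 contain a Feb 29 — 14×365 + 3×366 = 6208 days.
(1900 is not a leap year (divisible by 100 but not 400).)
September 1913: 30 − 7 = 23 days remain.
October 1–12, 1913: 12 days.
Residual: 35 days.
Total: 6243 days.
6243 mod 7 = 6, so 6 days after Monday is Sunday.

Sunday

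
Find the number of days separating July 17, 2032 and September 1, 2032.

46

July 2032: 31 − 17 = 14 days remain.
Then August (31): 31 days.
September 1, 2032: 1 day.
Total: 14 + 31 + 1 = 46 days.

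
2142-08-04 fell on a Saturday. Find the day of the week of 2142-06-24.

Sunday

Count forward from the earlier date (June 24, 2142) to the later (August 4, 2142):
June 2142: 30 − 24 = 6 days remain.
Then July (31): 31 days.
August 1–4, 2142: 4 days.
Total: 6 + 31 + 4 = 41 days.
41 mod 7 = 6, so 6 days before Saturday is Sunday.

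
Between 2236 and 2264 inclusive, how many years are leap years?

Years divisible by 4 in [2236, 2264]: 2236, 2240, 2244, 2248, 2252, 2256, 2260, 2264.
No century exceptions apply. Count: 8.

8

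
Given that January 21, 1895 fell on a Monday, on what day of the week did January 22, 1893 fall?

Count forward from the earlier date (January 22, 1893) to the later (January 21, 1895):
Day-of-year of January 22, 1893: 22.
Day-of-year of January 21, 1895: 21.
1893 has 365 days, so 365 − 22 = 343 days remain in 1893.
Full years: 1894: 365. Sum = 365.
Total: 343 + 365 + 21 = 729 days.
729 mod 7 = 1, so 1 day before Monday is Sunday.

Sunday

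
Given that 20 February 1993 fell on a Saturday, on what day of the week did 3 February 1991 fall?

Count forward from the earlier date (February 3, 1991) to the later (February 20, 1993):
February 1991: 28 − 3 = 25 days remain (1991 is not a leap year, so February has 28 days).
Then 23 full months totalling 703 days.
February 1–20, 1993: 20 days (1993 is not a leap year).
Total: 25 + 703 + 20 = 748 days.
748 mod 7 = 6, so 6 days before Saturday is Sunday.

Sunday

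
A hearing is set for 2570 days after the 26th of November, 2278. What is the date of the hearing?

the 9th of December, 2285

Count 2570 days after November 26, 2278:
From November 26, 2278 to November 26, 2285: 7 years, of which 2 contain a Feb 29 — 5×365 + 2×366 = 2557 days.
November 2285: 30 − 26 = 4 days remain.
December 1–9, 2285: 9 days.
Residual: 13 days.
Total: 2570 days.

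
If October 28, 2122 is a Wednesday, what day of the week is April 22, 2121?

Count forward from the earlier date (April 22, 2121) to the later (October 28, 2122):
April 2121: 30 − 22 = 8 days remain.
Then 17 full months totalling 518 days.
October 1–28, 2122: 28 days.
Total: 8 + 518 + 28 = 554 days.
554 mod 7 = 1, so 1 day before Wednesday is Tuesday.

Tuesday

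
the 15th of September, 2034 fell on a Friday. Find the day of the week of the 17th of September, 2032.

Count forward from the earlier date (September 17, 2032) to the later (September 15, 2034):
September 17, 2032 → September 17, 2033: 365 days.
September 2033: 30 − 17 = 13 days remain.
Then 11 full months totalling 335 days.
September 1–15, 2034: 15 days.
Residual: 363 days.
Total: 728 days.
728 is a multiple of 7, so the 17th of September, 2032 falls on the same weekday: Friday.

Friday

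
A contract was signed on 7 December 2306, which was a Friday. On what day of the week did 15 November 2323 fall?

Thursday

Day-of-year of December 7, 2306: 341.
Day-of-year of November 15, 2323: 319.
2306 has 365 days, so 365 − 341 = 24 days remain in 2306.
Full years 2307–2322: 12 common + 4 leap = 12×365 + 4×366 = 5844 days.
Total: 24 + 5844 + 319 = 6187 days.
6187 mod 7 = 6, so 6 days after Friday is Thursday.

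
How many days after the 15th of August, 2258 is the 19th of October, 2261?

Day-of-year of August 15, 2258: 227.
Day-of-year of October 19, 2261: 292.
2258 has 365 days, so 365 − 227 = 138 days remain in 2258.
Full years: 2259: 365; 2260: 366. Sum = 731.
Total: 138 + 731 + 292 = 1161 days.

1161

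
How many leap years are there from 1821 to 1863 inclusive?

Years divisible by 4 in [1821, 1863]: 1824, 1828, 1832, 1836, 1840, 1844, 1848, 1852, 1856, 1860.
No century exceptions apply. Count: 10.

10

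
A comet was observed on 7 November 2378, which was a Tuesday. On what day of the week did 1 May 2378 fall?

Monday

Count forward from the earlier date (May 1, 2378) to the later (November 7, 2378):
May 2378: 31 − 1 = 30 days remain.
Then June (30), July (31), August (31), September (30), October (31): 30 + 31 + 31 + 30 + 31 = 153 days.
November 1–7, 2378: 7 days.
Total: 30 + 153 + 7 = 190 days.
190 mod 7 = 1, so 1 day before Tuesday is Monday.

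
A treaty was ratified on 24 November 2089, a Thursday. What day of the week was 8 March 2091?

Day-of-year of November 24, 2089: 328.
Day-of-year of March 8, 2091: 67.
2089 has 365 days, so 365 − 328 = 37 days remain in 2089.
Full years: 2090: 365. Sum = 365.
Total: 37 + 365 + 67 = 469 days.
469 is a multiple of 7, so 8 March 2091 falls on the same weekday: Thursday.

Thursday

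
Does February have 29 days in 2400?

2400 is a leap year (divisible by 400).

Yes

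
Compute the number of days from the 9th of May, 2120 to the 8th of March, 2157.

13452

From May 9, 2120 to May 9, 2156: 36 years, of which 9 contain a Feb 29 — 27×365 + 9×366 = 13149 days.
May 2156: 31 − 9 = 22 days remain.
Then 9 full months totalling 273 days.
March 1–8, 2157: 8 days.
Residual: 303 days.
Total: 13452 days.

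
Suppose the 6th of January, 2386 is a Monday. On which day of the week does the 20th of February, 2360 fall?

Saturday

Count forward from the earlier date (February 20, 2360) to the later (January 6, 2386):
From February 20, 2360 to February 20, 2385: 25 years, of which 7 contain a Feb 29 — 18×365 + 7×366 = 9132 days.
February 2385: 28 − 20 = 8 days remain (2385 is not a leap year, so February has 28 days).
Then 10 full months totalling 306 days.
January 1–6, 2386: 6 days.
Residual: 320 days.
Total: 9452 days.
9452 mod 7 = 2, so 2 days before Monday is Saturday.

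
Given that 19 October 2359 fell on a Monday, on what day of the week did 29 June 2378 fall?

Day-of-year of October 19, 2359: 292.
Day-of-year of June 29, 2378: 180.
2359 has 365 days, so 365 − 292 = 73 days remain in 2359.
Full years 2360–2377: 13 common + 5 leap = 13×365 + 5×366 = 6575 days.
Total: 73 + 6575 + 180 = 6828 days.
6828 mod 7 = 3, so 3 days after Monday is Thursday.

Thursday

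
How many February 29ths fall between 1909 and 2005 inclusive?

Years divisible by 4: 1912, 1916, …, 2004 — 24 in all.
2000 is divisible by 400, so still leap.
No century exceptions apply. Count: 24.

24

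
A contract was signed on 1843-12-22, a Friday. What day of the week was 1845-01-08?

December 1843: 31 − 22 = 9 days remain.
Then 12 full months totalling 366 days.
January 1–8, 1845: 8 days.
Total: 9 + 366 + 8 = 383 days.
383 mod 7 = 5, so 5 days after Friday is Wednesday.

Wednesday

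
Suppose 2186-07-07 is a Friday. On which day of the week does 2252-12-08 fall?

Wednesday

Day-of-year of July 7, 2186: 188.
Day-of-year of December 8, 2252: 343.
2186 has 365 days, so 365 − 188 = 177 days remain in 2186.
Full years 2187–2251: 50 common + 15 leap = 50×365 + 15×366 = 23740 days.
Total: 177 + 23740 + 343 = 24260 days.
24260 mod 7 = 5, so 5 days after Friday is Wednesday.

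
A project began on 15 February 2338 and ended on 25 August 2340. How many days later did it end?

922

February 15, 2338 → February 15, 2339: 365 days.
February 15, 2339 → February 15, 2340: 365 days.
February 2340: 29 − 15 = 14 days remain (2340 is a leap year, so February has 29 days).
Then March (31), April (30), May (31), June (30), July (31): 31 + 30 + 31 + 30 + 31 = 153 days.
August 1–25, 2340: 25 days.
Residual: 192 days.
Total: 922 days.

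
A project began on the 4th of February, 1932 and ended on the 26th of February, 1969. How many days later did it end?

13537

From February 4, 1932 to February 4, 1969: 37 years, of which 10 contain a Feb 29 — 27×365 + 10×366 = 13515 days.
Within February 1969: 26 − 4 = 22 days.
Total: 13537 days.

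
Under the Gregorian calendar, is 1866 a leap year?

1866 is not a leap year.

No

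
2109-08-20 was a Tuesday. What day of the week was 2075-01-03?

Thursday

Count forward from the earlier date (January 3, 2075) to the later (August 20, 2109):
Day-of-year of January 3, 2075: 3.
Day-of-year of August 20, 2109: 232.
2075 has 365 days, so 365 − 3 = 362 days remain in 2075.
Full years 2076–2108: 25 common + 8 leap = 25×365 + 8×366 = 12053 days.
Total: 362 + 12053 + 232 = 12647 days.
12647 mod 7 = 5, so 5 days before Tuesday is Thursday.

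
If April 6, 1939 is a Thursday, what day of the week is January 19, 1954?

Tuesday

From April 6, 1939 to April 6, 1953: 14 years, of which 4 contain a Feb 29 — 10×365 + 4×366 = 5114 days.
April 1953: 30 − 6 = 24 days remain.
Then May (31), June (30), July (31), August (31), September (30), October (31), November (30), December (31): 31 + 30 + 31 + 31 + 30 + 31 + 30 + 31 = 245 days.
January 1–19, 1954: 19 days.
Residual: 288 days.
Total: 5402 days.
5402 mod 7 = 5, so 5 days after Thursday is Tuesday.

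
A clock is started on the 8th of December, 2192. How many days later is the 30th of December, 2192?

22

Within December 2192: 30 − 8 = 22 days.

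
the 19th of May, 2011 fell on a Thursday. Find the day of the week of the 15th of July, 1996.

Count forward from the earlier date (July 15, 1996) to the later (May 19, 2011):
Day-of-year of July 15, 1996: 197.
Day-of-year of May 19, 2011: 139.
1996 has 366 days, so 366 − 197 = 169 days remain in 1996.
Full years 1997–2010: 11 common + 3 leap = 11×365 + 3×366 = 5113 days.
Total: 169 + 5113 + 139 = 5421 days.
5421 mod 7 = 3, so 3 days before Thursday is Monday.

Monday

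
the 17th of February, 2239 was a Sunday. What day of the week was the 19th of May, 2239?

Sunday

February 2239: 28 − 17 = 11 days remain (2239 is not a leap year, so February has 28 days).
Then March (31), April (30): 31 + 30 = 61 days.
May 1–19, 2239: 19 days.
Total: 11 + 61 + 19 = 91 days.
91 is a multiple of 7, so the 19th of May, 2239 falls on the same weekday: Sunday.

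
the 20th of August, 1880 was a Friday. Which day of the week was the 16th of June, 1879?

Count forward from the earlier date (June 16, 1879) to the later (August 20, 1880):
June 1879: 30 − 16 = 14 days remain.
Then 13 full months totalling 397 days.
August 1–20, 1880: 20 days.
Total: 14 + 397 + 20 = 431 days.
431 mod 7 = 4, so 4 days before Friday is Monday.

Monday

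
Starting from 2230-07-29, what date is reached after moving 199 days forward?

2231-02-13

Count 199 days after July 29, 2230:
Day-of-year of July 29, 2230: 210.
Day-of-year of February 13, 2231: 44.
2230 has 365 days, so 365 − 210 = 155 days remain in 2230.
Total: 155 + 44 = 199 days.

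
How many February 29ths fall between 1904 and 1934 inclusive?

Years divisible by 4 in [1904, 1934]: 1904, 1908, 1912, 1916, 1920, 1924, 1928, 1932.
No century exceptions apply. Count: 8.

8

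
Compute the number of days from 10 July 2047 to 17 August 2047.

38

July 2047: 31 − 10 = 21 days remain.
August 1–17, 2047: 17 days.
Total: 21 + 17 = 38 days.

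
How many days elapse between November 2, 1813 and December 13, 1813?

41

November 1813: 30 − 2 = 28 days remain.
December 1–13, 1813: 13 days.
Total: 28 + 13 = 41 days.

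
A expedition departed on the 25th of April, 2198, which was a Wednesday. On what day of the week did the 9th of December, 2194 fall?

Count forward from the earlier date (December 9, 2194) to the later (April 25, 2198):
Day-of-year of December 9, 2194: 343.
Day-of-year of April 25, 2198: 115.
2194 has 365 days, so 365 − 343 = 22 days remain in 2194.
Full years: 2195: 365; 2196: 366; 2197: 365. Sum = 1096.
Total: 22 + 1096 + 115 = 1233 days.
1233 mod 7 = 1, so 1 day before Wednesday is Tuesday.

Tuesday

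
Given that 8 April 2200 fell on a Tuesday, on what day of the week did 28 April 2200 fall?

Within April 2200: 28 − 8 = 20 days.
20 mod 7 = 6, so 6 days after Tuesday is Monday.

Monday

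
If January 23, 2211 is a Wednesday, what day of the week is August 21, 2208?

Sunday

Count forward from the earlier date (August 21, 2208) to the later (January 23, 2211):
Day-of-year of August 21, 2208: 234.
Day-of-year of January 23, 2211: 23.
2208 has 366 days, so 366 − 234 = 132 days remain in 2208.
Full years: 2209: 365; 2210: 365. Sum = 730.
Total: 132 + 730 + 23 = 885 days.
885 mod 7 = 3, so 3 days before Wednesday is Sunday.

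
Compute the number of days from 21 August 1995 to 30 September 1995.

40

August 1995: 31 − 21 = 10 days remain.
September 1–30, 1995: 30 days.
Total: 10 + 30 = 40 days.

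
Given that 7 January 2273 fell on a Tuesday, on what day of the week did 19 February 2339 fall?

Sunday

Day-of-year of January 7, 2273: 7.
Day-of-year of February 19, 2339: 50.
2273 has 365 days, so 365 − 7 = 358 days remain in 2273.
Full years 2274–2338: 50 common + 15 leap = 50×365 + 15×366 = 23740 days.
Total: 358 + 23740 + 50 = 24148 days.
24148 mod 7 = 5, so 5 days after Tuesday is Sunday.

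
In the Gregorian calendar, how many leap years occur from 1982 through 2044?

16

Years divisible by 4: 1984, 1988, …, 2044 — 16 in all.
2000 is divisible by 400, so still leap.
No century exceptions apply. Count: 16.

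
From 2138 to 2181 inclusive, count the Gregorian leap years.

11

Years divisible by 4 in [2138, 2181]: 2140, 2144, 2148, 2152, 2156, 2160, 2164, 2168, 2172, 2176, 2180.
No century exceptions apply. Count: 11.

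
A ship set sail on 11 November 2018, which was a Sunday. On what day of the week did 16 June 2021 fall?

Day-of-year of November 11, 2018: 315.
Day-of-year of June 16, 2021: 167.
2018 has 365 days, so 365 − 315 = 50 days remain in 2018.
Full years: 2019: 365; 2020: 366. Sum = 731.
Total: 50 + 731 + 167 = 948 days.
948 mod 7 = 3, so 3 days after Sunday is Wednesday.

Wednesday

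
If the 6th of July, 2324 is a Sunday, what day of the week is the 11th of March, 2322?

Count forward from the earlier date (March 11, 2322) to the later (July 6, 2324):
Day-of-year of March 11, 2322: 70.
Day-of-year of July 6, 2324: 188.
2322 has 365 days, so 365 − 70 = 295 days remain in 2322.
Full years: 2323: 365. Sum = 365.
Total: 295 + 365 + 188 = 848 days.
848 mod 7 = 1, so 1 day before Sunday is Saturday.

Saturday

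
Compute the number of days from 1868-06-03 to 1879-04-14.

Day-of-year of June 3, 1868: 155.
Day-of-year of April 14, 1879: 104.
1868 has 366 days, so 366 − 155 = 211 days remain in 1868.
Full years 1869–1878: 8 common + 2 leap = 8×365 + 2×366 = 3652 days.
Total: 211 + 3652 + 104 = 3967 days.

3967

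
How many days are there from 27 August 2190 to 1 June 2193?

1009

Day-of-year of August 27, 2190: 239.
Day-of-year of June 1, 2193: 152.
2190 has 365 days, so 365 − 239 = 126 days remain in 2190.
Full years: 2191: 365; 2192: 366. Sum = 731.
Total: 126 + 731 + 152 = 1009 days.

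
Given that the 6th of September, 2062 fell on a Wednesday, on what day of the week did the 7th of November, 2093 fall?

Saturday

Day-of-year of September 6, 2062: 249.
Day-of-year of November 7, 2093: 311.
2062 has 365 days, so 365 − 249 = 116 days remain in 2062.
Full years 2063–2092: 22 common + 8 leap = 22×365 + 8×366 = 10958 days.
Total: 116 + 10958 + 311 = 11385 days.
11385 mod 7 = 3, so 3 days after Wednesday is Saturday.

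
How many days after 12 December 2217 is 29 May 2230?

From December 12, 2217 to December 12, 2229: 12 years, of which 3 contain a Feb 29 — 9×365 + 3×366 = 4383 days.
December 2229: 31 − 12 = 19 days remain.
Then January (31), February 2230 (28), March (31), April (30): 31 + 28 + 31 + 30 = 120 days.
May 1–29, 2230: 29 days.
Residual: 168 days.
Total: 4551 days.

4551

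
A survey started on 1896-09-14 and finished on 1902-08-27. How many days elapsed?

2172

Day-of-year of September 14, 1896: 258.
Day-of-year of August 27, 1902: 239.
1896 has 366 days, so 366 − 258 = 108 days remain in 1896.
Full years: 1897: 365; 1898: 365; 1899: 365; 1900: 365; 1901: 365. Sum = 1825.
Total: 108 + 1825 + 239 = 2172 days.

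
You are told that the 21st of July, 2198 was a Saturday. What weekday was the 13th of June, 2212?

Saturday

Day-of-year of July 21, 2198: 202.
Day-of-year of June 13, 2212: 165.
2198 has 365 days, so 365 − 202 = 163 days remain in 2198.
Full years 2199–2211: 11 common + 2 leap = 11×365 + 2×366 = 4747 days.
Total: 163 + 4747 + 165 = 5075 days.
5075 is a multiple of 7, so the 13th of June, 2212 falls on the same weekday: Saturday.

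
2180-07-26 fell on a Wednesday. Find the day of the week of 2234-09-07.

From July 26, 2180 to July 26, 2234: 54 years, of which 12 contain a Feb 29 — 42×365 + 12×366 = 19722 days.
(2200 is not a leap year (divisible by 100 but not 400).)
July 2234: 31 − 26 = 5 days remain.
Then August (31): 31 days.
September 1–7, 2234: 7 days.
Residual: 43 days.
Total: 19765 days.
19765 mod 7 = 4, so 4 days after Wednesday is Sunday.

Sunday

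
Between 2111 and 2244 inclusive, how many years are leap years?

33

Years divisible by 4: 2112, 2116, …, 2244 — 34 in all.
Of these, 2200 is divisible by 100 but not 400, so not leap.
Leap years: 34 − 1 = 33.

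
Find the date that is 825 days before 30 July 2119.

26 April 2117

Count 825 days before July 30, 2119:
Day-of-year of April 26, 2117: 116.
Day-of-year of July 30, 2119: 211.
2117 has 365 days, so 365 − 116 = 249 days remain in 2117.
Full years: 2118: 365. Sum = 365.
Total: 249 + 365 + 211 = 825 days.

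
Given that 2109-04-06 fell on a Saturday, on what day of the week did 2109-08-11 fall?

April 2109: 30 − 6 = 24 days remain.
Then May (31), June (30), July (31): 31 + 30 + 31 = 92 days.
August 1–11, 2109: 11 days.
Total: 24 + 92 + 11 = 127 days.
127 mod 7 = 1, so 1 day after Saturday is Sunday.

Sunday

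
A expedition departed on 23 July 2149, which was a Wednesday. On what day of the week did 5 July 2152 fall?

Wednesday

Day-of-year of July 23, 2149: 204.
Day-of-year of July 5, 2152: 187.
2149 has 365 days, so 365 − 204 = 161 days remain in 2149.
Full years: 2150: 365; 2151: 365. Sum = 730.
Total: 161 + 730 + 187 = 1078 days.
1078 is a multiple of 7, so 5 July 2152 falls on the same weekday: Wednesday.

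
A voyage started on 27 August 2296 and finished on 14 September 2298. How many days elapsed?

August 2296: 31 − 27 = 4 days remain.
Then 24 full months totalling 730 days.
September 1–14, 2298: 14 days.
Total: 4 + 730 + 14 = 748 days.

748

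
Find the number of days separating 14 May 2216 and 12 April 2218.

May 14, 2216 → May 14, 2217: 365 days.
May 2217: 31 − 14 = 17 days remain.
Then 10 full months totalling 304 days.
April 1–12, 2218: 12 days.
Residual: 333 days.
Total: 698 days.

698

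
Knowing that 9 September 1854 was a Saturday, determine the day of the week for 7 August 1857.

Day-of-year of September 9, 1854: 252.
Day-of-year of August 7, 1857: 219.
1854 has 365 days, so 365 − 252 = 113 days remain in 1854.
Full years: 1855: 365; 1856: 366. Sum = 731.
Total: 113 + 731 + 219 = 1063 days.
1063 mod 7 = 6, so 6 days after Saturday is Friday.

Friday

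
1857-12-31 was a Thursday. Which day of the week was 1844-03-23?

Count forward from the earlier date (March 23, 1844) to the later (December 31, 1857):
From March 23, 1844 to March 23, 1857: 13 years, of which 3 contain a Feb 29 — 10×365 + 3×366 = 4748 days.
March 1857: 31 − 23 = 8 days remain.
Then April (30), May (31), June (30), July (31), August (31), September (30), October (31), November (30): 30 + 31 + 30 + 31 + 31 + 30 + 31 + 30 = 244 days.
December 1–31, 1857: 31 days.
Residual: 283 days.
Total: 5031 days.
5031 mod 7 = 5, so 5 days before Thursday is Saturday.

Saturday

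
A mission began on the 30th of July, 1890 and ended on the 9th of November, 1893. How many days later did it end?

1198

Day-of-year of July 30, 1890: 211.
Day-of-year of November 9, 1893: 313.
1890 has 365 days, so 365 − 211 = 154 days remain in 1890.
Full years: 1891: 365; 1892: 366. Sum = 731.
Total: 154 + 731 + 313 = 1198 days.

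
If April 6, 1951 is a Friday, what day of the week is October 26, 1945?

Count forward from the earlier date (October 26, 1945) to the later (April 6, 1951):
October 26, 1945 → October 26, 1946: 365 days.
October 26, 1946 → October 26, 1947: 365 days.
October 26, 1947 → October 26, 1948: 366 days (1948 is a leap year).
October 26, 1948 → October 26, 1949: 365 days.
October 26, 1949 → October 26, 1950: 365 days.
October 1950: 31 − 26 = 5 days remain.
Then November (30), December (31), January (31), February 1951 (28), March (31): 30 + 31 + 31 + 28 + 31 = 151 days.
April 1–6, 1951: 6 days.
Residual: 162 days.
Total: 1988 days.
1988 is a multiple of 7, so October 26, 1945 falls on the same weekday: Friday.

Friday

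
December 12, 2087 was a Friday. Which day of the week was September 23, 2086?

Count forward from the earlier date (September 23, 2086) to the later (December 12, 2087):
September 2086: 30 − 23 = 7 days remain.
Then 14 full months totalling 426 days.
December 1–12, 2087: 12 days.
Total: 7 + 426 + 12 = 445 days.
445 mod 7 = 4, so 4 days before Friday is Monday.

Monday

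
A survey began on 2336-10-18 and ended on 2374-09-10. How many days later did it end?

13841

From October 18, 2336 to October 18, 2373: 37 years, of which 9 contain a Feb 29 — 28×365 + 9×366 = 13514 days.
October 2373: 31 − 18 = 13 days remain.
Then 10 full months totalling 304 days.
September 1–10, 2374: 10 days.
Residual: 327 days.
Total: 13841 days.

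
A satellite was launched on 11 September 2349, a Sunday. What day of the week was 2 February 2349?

Count forward from the earlier date (February 2, 2349) to the later (September 11, 2349):
February 2349: 28 − 2 = 26 days remain (2349 is not a leap year, so February has 28 days).
Then March (31), April (30), May (31), June (30), July (31), August (31): 31 + 30 + 31 + 30 + 31 + 31 = 184 days.
September 1–11, 2349: 11 days.
Total: 26 + 184 + 11 = 221 days.
221 mod 7 = 4, so 4 days before Sunday is Wednesday.

Wednesday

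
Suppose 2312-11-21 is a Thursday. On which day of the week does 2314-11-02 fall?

Day-of-year of November 21, 2312: 326.
Day-of-year of November 2, 2314: 306.
2312 has 366 days, so 366 − 326 = 40 days remain in 2312.
Full years: 2313: 365. Sum = 365.
Total: 40 + 365 + 306 = 711 days.
711 mod 7 = 4, so 4 days after Thursday is Monday.

Monday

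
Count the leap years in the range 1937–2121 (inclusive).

45

Years divisible by 4: 1940, 1944, …, 2120 — 46 in all.
Of these, 2100 is divisible by 100 but not 400, so not leap.
2000 is divisible by 400, so still leap.
Leap years: 46 − 1 = 45.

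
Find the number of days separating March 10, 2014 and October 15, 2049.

From March 10, 2014 to March 10, 2049: 35 years, of which 9 contain a Feb 29 — 26×365 + 9×366 = 12784 days.
March 2049: 31 − 10 = 21 days remain.
Then April (30), May (31), June (30), July (31), August (31), September (30): 30 + 31 + 30 + 31 + 31 + 30 = 183 days.
October 1–15, 2049: 15 days.
Residual: 219 days.
Total: 13003 days.

13003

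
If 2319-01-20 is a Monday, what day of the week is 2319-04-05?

Saturday

January 2319: 31 − 20 = 11 days remain.
Then February 2319 (28), March (31): 28 + 31 = 59 days.
April 1–5, 2319: 5 days.
Total: 11 + 59 + 5 = 75 days.
75 mod 7 = 5, so 5 days after Monday is Saturday.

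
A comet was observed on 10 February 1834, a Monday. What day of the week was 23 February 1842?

Wednesday

From February 10, 1834 to February 10, 1842: 8 years, of which 2 contain a Feb 29 — 6×365 + 2×366 = 2922 days.
Within February 1842: 23 − 10 = 13 days.
Total: 2935 days.
2935 mod 7 = 2, so 2 days after Monday is Wednesday.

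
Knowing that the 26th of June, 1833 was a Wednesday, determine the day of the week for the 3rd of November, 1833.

June 1833: 30 − 26 = 4 days remain.
Then July (31), August (31), September (30), October (31): 31 + 31 + 30 + 31 = 123 days.
November 1–3, 1833: 3 days.
Total: 4 + 123 + 3 = 130 days.
130 mod 7 = 4, so 4 days after Wednesday is Sunday.

Sunday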